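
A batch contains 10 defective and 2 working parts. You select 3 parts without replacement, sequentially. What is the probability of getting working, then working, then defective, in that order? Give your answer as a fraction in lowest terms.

1/66

Each draw changes the counts, so multiply the conditional probabilities along the sequence:
P = 2/12 × 1/11 × 10/10 = 20/1320 = 1/66.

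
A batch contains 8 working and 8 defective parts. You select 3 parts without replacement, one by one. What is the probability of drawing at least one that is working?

9/10

P(no working) = 8/16 × 7/15 × 6/14 = 336/3360 = 1/10.
P(at least one) = 1 − 1/10 = 9/10.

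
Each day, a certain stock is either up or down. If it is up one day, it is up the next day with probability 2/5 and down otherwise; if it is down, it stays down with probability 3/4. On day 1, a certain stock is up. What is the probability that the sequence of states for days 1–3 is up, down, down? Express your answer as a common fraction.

Day 1 is given. For each transition, use the conditional probability from the current state:
P(down | up) = 3/5; P(down | down) = 3/4.
P = 3/5 × 3/4 = 9/20.

9/20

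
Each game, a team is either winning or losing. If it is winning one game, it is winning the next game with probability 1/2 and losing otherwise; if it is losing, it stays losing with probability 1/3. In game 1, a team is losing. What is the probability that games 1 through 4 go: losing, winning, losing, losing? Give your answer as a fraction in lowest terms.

Game 1 is given. For each transition, use the conditional probability from the current state:
P(winning | losing) = 2/3; P(losing | winning) = 1/2; P(losing | losing) = 1/3.
P = 2/3 × 1/2 × 1/3 = 2/18 = 1/9.

1/9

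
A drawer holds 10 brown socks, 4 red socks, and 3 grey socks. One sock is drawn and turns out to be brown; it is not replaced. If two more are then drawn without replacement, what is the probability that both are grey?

1/40

With the first sock removed, 3 grey remain out of 16.
P = 3/16 × 2/15 = 6/240 = 1/40.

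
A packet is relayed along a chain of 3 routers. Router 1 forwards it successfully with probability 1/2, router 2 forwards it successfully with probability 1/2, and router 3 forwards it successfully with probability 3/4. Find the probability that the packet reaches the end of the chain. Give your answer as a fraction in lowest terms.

Multiplying along the chain,
P = 1/2 × 1/2 × 3/4 = 3/16.

3/16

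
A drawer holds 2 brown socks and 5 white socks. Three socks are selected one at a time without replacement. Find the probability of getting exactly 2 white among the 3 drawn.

One ordering (white drawn first) has probability 5/7 × 4/6 × 2/5 = 40/210 = 4/21.
There are C(3,2) = 3 such orderings, each equally likely, so P = 3 × 4/21 = 4/7.

4/7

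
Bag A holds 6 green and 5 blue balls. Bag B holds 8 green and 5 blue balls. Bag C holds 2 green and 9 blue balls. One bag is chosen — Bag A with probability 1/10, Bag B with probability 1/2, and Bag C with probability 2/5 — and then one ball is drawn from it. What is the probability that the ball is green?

From Bag A: P(green) = 6/11.
From Bag B: P(green) = 8/13.
From Bag C: P(green) = 2/11.
Total probability = (1/10)(6/11) + (1/2)(8/13) + (2/5)(2/11) = 311/715.

311/715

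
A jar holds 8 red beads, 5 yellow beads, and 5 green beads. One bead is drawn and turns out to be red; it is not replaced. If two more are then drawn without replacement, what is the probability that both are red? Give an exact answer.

After the first draw, 7 of the remaining 17 beads are red.
P = 7/17 × 6/16 = 42/272 = 21/136.

21/136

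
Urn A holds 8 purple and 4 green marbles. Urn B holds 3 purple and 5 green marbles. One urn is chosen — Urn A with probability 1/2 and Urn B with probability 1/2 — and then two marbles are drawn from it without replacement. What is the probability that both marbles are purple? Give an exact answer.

From Urn A: P(both purple) = (8/12)(7/11) = 14/33.
From Urn B: P(both purple) = (3/8)(2/7) = 3/28.
Total probability = (1/2)(14/33) + (1/2)(3/28) = 491/1848.

491/1848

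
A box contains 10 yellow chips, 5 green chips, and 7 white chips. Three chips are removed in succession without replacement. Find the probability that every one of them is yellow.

P(every draw is yellow) = 10/22 × 9/21 × 8/20 = 720/9240 = 6/77.

6/77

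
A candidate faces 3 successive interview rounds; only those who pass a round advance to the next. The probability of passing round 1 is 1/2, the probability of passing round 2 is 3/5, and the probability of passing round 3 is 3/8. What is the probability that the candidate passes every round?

Each stage is reached only if all earlier stages succeed, so
P = 1/2 × 3/5 × 3/8 = 9/80.

9/80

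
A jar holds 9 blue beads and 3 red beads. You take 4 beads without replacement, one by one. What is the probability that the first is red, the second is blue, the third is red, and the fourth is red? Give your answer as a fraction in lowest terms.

Multiply the probability of each draw given the previous ones:
P = 3/12 × 9/11 × 2/10 × 1/9 = 54/11880 = 1/220.

1/220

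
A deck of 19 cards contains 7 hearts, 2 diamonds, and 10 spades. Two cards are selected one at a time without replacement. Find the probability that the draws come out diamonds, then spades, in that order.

10/171

Multiply the probability of each draw given the previous ones:
P = 2/19 × 10/18 = 20/342 = 10/171.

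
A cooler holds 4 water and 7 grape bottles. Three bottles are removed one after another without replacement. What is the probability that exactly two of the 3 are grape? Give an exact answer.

28/55

One ordering (grape drawn first) has probability 7/11 × 6/10 × 4/9 = 168/990 = 28/165.
There are C(3,2) = 3 such orderings, each equally likely, so P = 3 × 28/165 = 28/55.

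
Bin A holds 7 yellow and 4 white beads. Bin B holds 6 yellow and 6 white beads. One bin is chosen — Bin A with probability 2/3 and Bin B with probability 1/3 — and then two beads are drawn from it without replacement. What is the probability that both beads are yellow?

From Bin A: P(both yellow) = (7/11)(6/10) = 21/55.
From Bin B: P(both yellow) = (6/12)(5/11) = 5/22.
Total probability = (2/3)(21/55) + (1/3)(5/22) = 109/330.

109/330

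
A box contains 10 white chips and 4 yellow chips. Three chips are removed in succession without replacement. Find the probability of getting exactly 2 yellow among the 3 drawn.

15/91

One ordering (yellow drawn first) has probability 4/14 × 3/13 × 10/12 = 120/2184 = 5/91.
There are C(3,2) = 3 such orderings, each equally likely, so P = 3 × 5/91 = 15/91.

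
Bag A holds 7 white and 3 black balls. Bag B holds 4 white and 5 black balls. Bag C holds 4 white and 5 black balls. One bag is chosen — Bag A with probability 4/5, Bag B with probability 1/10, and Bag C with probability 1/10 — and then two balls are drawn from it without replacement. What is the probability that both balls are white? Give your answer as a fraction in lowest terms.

From Bag A: P(both white) = (7/10)(6/9) = 7/15.
From Bag B: P(both white) = (4/9)(3/8) = 1/6.
From Bag C: P(both white) = (4/9)(3/8) = 1/6.
Total probability = (4/5)(7/15) + (1/10)(1/6) + (1/10)(1/6) = 61/150.

61/150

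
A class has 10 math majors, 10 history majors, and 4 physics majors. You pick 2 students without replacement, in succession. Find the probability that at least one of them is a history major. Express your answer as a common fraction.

185/276

P(no history majors) = 14/24 × 13/23 = 182/552 = 91/276.
P(at least one) = 1 − 91/276 = 185/276.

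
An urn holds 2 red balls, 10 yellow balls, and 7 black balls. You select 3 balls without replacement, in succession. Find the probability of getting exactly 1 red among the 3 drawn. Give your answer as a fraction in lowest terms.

One ordering (red drawn first) has probability 2/19 × 17/18 × 16/17 = 544/5814 = 16/171.
There are C(3,1) = 3 such orderings, each equally likely, so P = 3 × 16/171 = 16/57.

16/57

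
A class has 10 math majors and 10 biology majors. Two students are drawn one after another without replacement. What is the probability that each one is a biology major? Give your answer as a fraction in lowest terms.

P = 10/20 × 9/19 = 90/380 = 9/38.

9/38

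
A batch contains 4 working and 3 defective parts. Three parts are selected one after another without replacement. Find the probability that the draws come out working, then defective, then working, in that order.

Chain rule:
P = 4/7 × 3/6 × 3/5 = 36/210 = 6/35.

6/35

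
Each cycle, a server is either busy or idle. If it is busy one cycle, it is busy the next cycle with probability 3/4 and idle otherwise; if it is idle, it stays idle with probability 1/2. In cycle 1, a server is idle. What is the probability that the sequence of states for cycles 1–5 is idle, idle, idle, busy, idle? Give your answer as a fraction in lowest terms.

Cycle 1 is given. For each transition, use the conditional probability from the current state:
P(idle | idle) = 1/2; P(idle | idle) = 1/2; P(busy | idle) = 1/2; P(idle | busy) = 1/4.
P = 1/2 × 1/2 × 1/2 × 1/4 = 1/32.

1/32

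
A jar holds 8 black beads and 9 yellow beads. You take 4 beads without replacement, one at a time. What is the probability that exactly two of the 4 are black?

36/85

One ordering (black drawn first) has probability 8/17 × 7/16 × 9/15 × 8/14 = 4032/57120 = 6/85.
There are C(4,2) = 6 such orderings, each equally likely, so P = 6 × 6/85 = 36/85.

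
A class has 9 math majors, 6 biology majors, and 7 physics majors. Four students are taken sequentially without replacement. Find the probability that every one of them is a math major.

P(all math majors) = 9/22 × 8/21 × 7/20 × 6/19 = 3024/175560 = 18/1045.

18/1045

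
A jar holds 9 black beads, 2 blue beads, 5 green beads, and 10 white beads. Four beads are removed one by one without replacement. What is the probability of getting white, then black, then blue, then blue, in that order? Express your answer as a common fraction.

Each draw changes the counts, so multiply the conditional probabilities along the sequence:
P = 10/26 × 9/25 × 2/24 × 1/23 = 180/358800 = 3/5980.

3/5980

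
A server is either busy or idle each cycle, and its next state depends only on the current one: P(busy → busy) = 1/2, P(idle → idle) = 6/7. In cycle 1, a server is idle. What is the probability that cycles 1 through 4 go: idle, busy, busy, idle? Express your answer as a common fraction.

1/28

Cycle 1 is given. For each transition, use the conditional probability from the current state:
P(busy | idle) = 1/7; P(busy | busy) = 1/2; P(idle | busy) = 1/2.
P = 1/7 × 1/2 × 1/2 = 1/28.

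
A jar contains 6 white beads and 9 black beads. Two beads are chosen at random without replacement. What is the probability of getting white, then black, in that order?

Chain rule:
P = 6/15 × 9/14 = 54/210 = 9/35.

9/35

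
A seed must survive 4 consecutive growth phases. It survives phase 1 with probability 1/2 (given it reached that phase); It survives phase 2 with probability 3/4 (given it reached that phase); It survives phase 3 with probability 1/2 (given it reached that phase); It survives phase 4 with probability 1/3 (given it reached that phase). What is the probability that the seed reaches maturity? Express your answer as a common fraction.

Multiplying along the chain,
P = 1/2 × 3/4 × 1/2 × 1/3 = 3/48 = 1/16.

1/16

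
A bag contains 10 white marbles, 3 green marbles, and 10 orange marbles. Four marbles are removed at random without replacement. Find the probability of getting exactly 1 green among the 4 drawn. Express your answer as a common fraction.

684/1771

One ordering (green drawn first) has probability 3/23 × 20/22 × 19/21 × 18/20 = 20520/212520 = 171/1771.
There are C(4,1) = 4 such orderings, each equally likely, so P = 4 × 171/1771 = 684/1771.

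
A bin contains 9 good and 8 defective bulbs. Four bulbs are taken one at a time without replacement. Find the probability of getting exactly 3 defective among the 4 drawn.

18/85

One ordering (defective drawn first) has probability 8/17 × 7/16 × 6/15 × 9/14 = 3024/57120 = 9/170.
There are C(4,3) = 4 such orderings, each equally likely, so P = 4 × 9/170 = 18/85.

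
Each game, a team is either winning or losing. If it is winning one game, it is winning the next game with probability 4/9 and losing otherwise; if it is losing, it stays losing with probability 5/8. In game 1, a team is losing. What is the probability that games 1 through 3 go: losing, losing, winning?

Game 1 is given. For each transition, use the conditional probability from the current state:
P(losing | losing) = 5/8; P(winning | losing) = 3/8.
P = 5/8 × 3/8 = 15/64.

15/64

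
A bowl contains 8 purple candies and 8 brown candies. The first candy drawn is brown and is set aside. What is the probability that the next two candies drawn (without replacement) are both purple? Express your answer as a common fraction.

With the first candy removed, 8 purple remain out of 15.
P = 8/15 × 7/14 = 56/210 = 4/15.

4/15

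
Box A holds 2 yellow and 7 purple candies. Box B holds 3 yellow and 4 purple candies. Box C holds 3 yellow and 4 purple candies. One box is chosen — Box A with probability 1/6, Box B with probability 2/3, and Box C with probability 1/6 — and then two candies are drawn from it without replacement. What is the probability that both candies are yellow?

From Box A: P(both yellow) = (2/9)(1/8) = 1/36.
From Box B: P(both yellow) = (3/7)(2/6) = 1/7.
From Box C: P(both yellow) = (3/7)(2/6) = 1/7.
Total probability = (1/6)(1/36) + (2/3)(1/7) + (1/6)(1/7) = 187/1512.

187/1512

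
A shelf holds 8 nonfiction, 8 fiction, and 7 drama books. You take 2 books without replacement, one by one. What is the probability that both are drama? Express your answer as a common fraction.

21/253

P(every draw is drama) = 7/23 × 6/22 = 42/506 = 21/253.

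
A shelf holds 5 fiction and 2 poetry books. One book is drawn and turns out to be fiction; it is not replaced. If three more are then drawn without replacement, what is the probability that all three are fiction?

1/5

After the first draw, 4 of the remaining 6 books are fiction.
P = 4/6 × 3/5 × 2/4 = 24/120 = 1/5.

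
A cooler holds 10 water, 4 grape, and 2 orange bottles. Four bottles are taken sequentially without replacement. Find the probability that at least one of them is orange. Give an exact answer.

P(no orange) = 14/16 × 13/15 × 12/14 × 11/13 = 24024/43680 = 11/20.
P(at least one) = 1 − 11/20 = 9/20.

9/20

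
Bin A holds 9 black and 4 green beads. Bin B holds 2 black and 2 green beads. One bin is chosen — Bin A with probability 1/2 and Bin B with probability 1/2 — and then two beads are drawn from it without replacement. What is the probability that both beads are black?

From Bin A: P(both black) = (9/13)(8/12) = 6/13.
From Bin B: P(both black) = (2/4)(1/3) = 1/6.
Total probability = (1/2)(6/13) + (1/2)(1/6) = 49/156.

49/156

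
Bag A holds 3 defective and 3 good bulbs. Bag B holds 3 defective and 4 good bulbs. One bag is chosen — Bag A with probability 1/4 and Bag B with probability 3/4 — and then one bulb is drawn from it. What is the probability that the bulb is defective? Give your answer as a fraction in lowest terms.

From Bag A: P(defective) = 3/6.
From Bag B: P(defective) = 3/7.
Total probability = (1/4)(3/6) + (3/4)(3/7) = 25/56.

25/56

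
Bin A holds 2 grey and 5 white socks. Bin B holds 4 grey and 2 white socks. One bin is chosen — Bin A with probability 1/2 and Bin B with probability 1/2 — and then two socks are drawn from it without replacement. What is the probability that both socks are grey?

From Bin A: P(both grey) = (2/7)(1/6) = 1/21.
From Bin B: P(both grey) = (4/6)(3/5) = 2/5.
Total probability = (1/2)(1/21) + (1/2)(2/5) = 47/210.

47/210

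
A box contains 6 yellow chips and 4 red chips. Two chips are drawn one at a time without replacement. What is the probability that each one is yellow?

P(all yellow) = 6/10 × 5/9 = 30/90 = 1/3.

1/3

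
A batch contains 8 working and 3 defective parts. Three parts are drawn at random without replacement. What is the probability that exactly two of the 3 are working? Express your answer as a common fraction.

One ordering (working drawn first) has probability 8/11 × 7/10 × 3/9 = 168/990 = 28/165.
There are C(3,2) = 3 such orderings, each equally likely, so P = 3 × 28/165 = 28/55.

28/55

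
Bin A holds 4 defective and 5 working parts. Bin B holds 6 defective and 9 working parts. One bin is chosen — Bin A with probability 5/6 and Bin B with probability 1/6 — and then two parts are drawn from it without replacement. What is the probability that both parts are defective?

41/252

From Bin A: P(both defective) = (4/9)(3/8) = 1/6.
From Bin B: P(both defective) = (6/15)(5/14) = 1/7.
Total probability = (5/6)(1/6) + (1/6)(1/7) = 41/252.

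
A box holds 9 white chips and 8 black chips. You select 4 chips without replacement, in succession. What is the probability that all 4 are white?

9/170

P(all white) = 9/17 × 8/16 × 7/15 × 6/14 = 3024/57120 = 9/170.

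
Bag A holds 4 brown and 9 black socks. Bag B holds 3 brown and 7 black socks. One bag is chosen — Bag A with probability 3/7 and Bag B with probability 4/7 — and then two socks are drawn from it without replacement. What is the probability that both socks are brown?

From Bag A: P(both brown) = (4/13)(3/12) = 1/13.
From Bag B: P(both brown) = (3/10)(2/9) = 1/15.
Total probability = (3/7)(1/13) + (4/7)(1/15) = 97/1365.

97/1365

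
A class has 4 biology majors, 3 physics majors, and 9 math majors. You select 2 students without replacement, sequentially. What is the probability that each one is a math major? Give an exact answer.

P = 9/16 × 8/15 = 72/240 = 3/10.

3/10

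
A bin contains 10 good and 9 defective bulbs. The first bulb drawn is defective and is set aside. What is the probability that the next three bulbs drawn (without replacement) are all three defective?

7/102

With the first bulb removed, 8 defective remain out of 18.
P = 8/18 × 7/17 × 6/16 = 336/4896 = 7/102.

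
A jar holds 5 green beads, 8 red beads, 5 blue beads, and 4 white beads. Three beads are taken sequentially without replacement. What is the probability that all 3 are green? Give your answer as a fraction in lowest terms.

P(all green) = 5/22 × 4/21 × 3/20 = 60/9240 = 1/154.

1/154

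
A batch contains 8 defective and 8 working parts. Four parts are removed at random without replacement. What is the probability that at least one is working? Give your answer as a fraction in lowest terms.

P(no working) = 8/16 × 7/15 × 6/14 × 5/13 = 1680/43680 = 1/26.
P(at least one) = 1 − 1/26 = 25/26.

25/26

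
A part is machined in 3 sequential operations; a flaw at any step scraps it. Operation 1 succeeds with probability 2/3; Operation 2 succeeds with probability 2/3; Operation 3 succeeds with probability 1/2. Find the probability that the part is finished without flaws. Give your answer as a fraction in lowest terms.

Multiplying along the chain,
P = 2/3 × 2/3 × 1/2 = 4/18 = 2/9.

2/9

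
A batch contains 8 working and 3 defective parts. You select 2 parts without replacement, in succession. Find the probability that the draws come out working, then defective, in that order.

12/55

Each draw changes the counts, so multiply the conditional probabilities along the sequence:
P = 8/11 × 3/10 = 24/110 = 12/55.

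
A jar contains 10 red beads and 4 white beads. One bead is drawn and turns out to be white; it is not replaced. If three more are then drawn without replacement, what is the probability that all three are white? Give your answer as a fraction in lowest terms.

1/286

After the first draw, 3 of the remaining 13 beads are white.
P = 3/13 × 2/12 × 1/11 = 6/1716 = 1/286.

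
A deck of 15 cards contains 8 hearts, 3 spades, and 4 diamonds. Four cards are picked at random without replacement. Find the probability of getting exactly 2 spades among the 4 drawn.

One ordering (spades drawn first) has probability 3/15 × 2/14 × 12/13 × 11/12 = 792/32760 = 11/455.
There are C(4,2) = 6 such orderings, each equally likely, so P = 6 × 11/455 = 66/455.

66/455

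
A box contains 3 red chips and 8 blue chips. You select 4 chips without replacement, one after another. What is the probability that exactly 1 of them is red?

One ordering (red drawn first) has probability 3/11 × 8/10 × 7/9 × 6/8 = 1008/7920 = 7/55.
There are C(4,1) = 4 such orderings, each equally likely, so P = 4 × 7/55 = 28/55.

28/55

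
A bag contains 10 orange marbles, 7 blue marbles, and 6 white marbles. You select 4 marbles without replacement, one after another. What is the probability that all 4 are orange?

P(all orange) = 10/23 × 9/22 × 8/21 × 7/20 = 5040/212520 = 6/253.

6/253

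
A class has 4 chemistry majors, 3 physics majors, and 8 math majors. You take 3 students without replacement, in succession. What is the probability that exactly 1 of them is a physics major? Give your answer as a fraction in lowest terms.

One ordering (a physics major drawn first) has probability 3/15 × 12/14 × 11/13 = 396/2730 = 66/455.
There are C(3,1) = 3 such orderings, each equally likely, so P = 3 × 66/455 = 198/455.

198/455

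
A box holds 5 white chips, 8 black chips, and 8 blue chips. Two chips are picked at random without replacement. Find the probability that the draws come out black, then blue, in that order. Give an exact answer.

16/105

Each draw changes the counts, so multiply the conditional probabilities along the sequence:
P = 8/21 × 8/20 = 64/420 = 16/105.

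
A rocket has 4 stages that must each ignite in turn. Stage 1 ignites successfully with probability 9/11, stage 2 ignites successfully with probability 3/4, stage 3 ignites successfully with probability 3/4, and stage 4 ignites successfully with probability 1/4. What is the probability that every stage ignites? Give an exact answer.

81/704

Each stage is reached only if all earlier stages succeed, so
P = 9/11 × 3/4 × 3/4 × 1/4 = 81/704.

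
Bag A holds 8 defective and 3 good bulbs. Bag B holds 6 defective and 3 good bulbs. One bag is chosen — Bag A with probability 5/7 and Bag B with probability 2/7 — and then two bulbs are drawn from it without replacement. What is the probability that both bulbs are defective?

From Bag A: P(both defective) = (8/11)(7/10) = 28/55.
From Bag B: P(both defective) = (6/9)(5/8) = 5/12.
Total probability = (5/7)(28/55) + (2/7)(5/12) = 223/462.

223/462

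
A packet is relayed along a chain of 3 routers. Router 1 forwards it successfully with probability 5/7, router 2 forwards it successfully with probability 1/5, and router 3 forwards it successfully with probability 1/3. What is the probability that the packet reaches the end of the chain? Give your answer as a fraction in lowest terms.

The events are sequential, so multiply the conditional probabilities:
P = 5/7 × 1/5 × 1/3 = 5/105 = 1/21.

1/21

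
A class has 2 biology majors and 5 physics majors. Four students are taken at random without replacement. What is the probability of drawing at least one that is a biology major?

6/7

P(no biology majors) = 5/7 × 4/6 × 3/5 × 2/4 = 120/840 = 1/7.
P(at least one) = 1 − 1/7 = 6/7.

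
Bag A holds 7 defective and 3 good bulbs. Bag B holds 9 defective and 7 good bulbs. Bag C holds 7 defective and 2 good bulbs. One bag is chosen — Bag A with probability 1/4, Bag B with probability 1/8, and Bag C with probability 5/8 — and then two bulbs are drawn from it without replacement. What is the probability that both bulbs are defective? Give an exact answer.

From Bag A: P(both defective) = (7/10)(6/9) = 7/15.
From Bag B: P(both defective) = (9/16)(8/15) = 3/10.
From Bag C: P(both defective) = (7/9)(6/8) = 7/12.
Total probability = (1/4)(7/15) + (1/8)(3/10) + (5/8)(7/12) = 83/160.

83/160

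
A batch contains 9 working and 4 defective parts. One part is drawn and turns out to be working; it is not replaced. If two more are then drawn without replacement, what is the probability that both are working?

After the first draw, 8 of the remaining 12 parts are working.
P = 8/12 × 7/11 = 56/132 = 14/33.

14/33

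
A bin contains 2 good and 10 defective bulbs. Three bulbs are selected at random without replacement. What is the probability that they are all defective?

P(every draw is defective) = 10/12 × 9/11 × 8/10 = 720/1320 = 6/11.

6/11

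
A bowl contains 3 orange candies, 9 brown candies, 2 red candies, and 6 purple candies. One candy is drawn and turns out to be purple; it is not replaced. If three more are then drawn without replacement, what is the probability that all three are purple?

After the first draw, 5 of the remaining 19 candies are purple.
P = 5/19 × 4/18 × 3/17 = 60/5814 = 10/969.

10/969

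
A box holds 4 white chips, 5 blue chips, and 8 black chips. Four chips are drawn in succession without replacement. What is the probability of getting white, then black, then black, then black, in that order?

2/85

Each draw changes the counts, so multiply the conditional probabilities along the sequence:
P = 4/17 × 8/16 × 7/15 × 6/14 = 1344/57120 = 2/85.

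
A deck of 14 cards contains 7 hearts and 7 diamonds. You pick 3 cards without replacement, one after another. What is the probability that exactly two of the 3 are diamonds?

21/52

One ordering (diamonds drawn first) has probability 7/14 × 6/13 × 7/12 = 294/2184 = 7/52.
There are C(3,2) = 3 such orderings, each equally likely, so P = 3 × 7/52 = 21/52.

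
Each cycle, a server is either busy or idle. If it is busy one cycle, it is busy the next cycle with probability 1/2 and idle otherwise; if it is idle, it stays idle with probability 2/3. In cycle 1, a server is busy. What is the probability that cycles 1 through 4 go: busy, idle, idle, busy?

1/9

Cycle 1 is given. For each transition, use the conditional probability from the current state:
P(idle | busy) = 1/2; P(idle | idle) = 2/3; P(busy | idle) = 1/3.
P = 1/2 × 2/3 × 1/3 = 2/18 = 1/9.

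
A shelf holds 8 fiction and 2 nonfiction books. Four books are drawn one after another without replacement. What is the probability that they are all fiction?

1/3

P = 8/10 × 7/9 × 6/8 × 5/7 = 1680/5040 = 1/3.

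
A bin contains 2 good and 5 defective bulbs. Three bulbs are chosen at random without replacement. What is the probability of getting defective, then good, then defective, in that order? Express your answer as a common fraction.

Chain rule:
P = 5/7 × 2/6 × 4/5 = 40/210 = 4/21.

4/21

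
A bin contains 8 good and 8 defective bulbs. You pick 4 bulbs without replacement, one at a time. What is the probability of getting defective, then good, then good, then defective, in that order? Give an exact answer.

14/195

Each draw changes the counts, so multiply the conditional probabilities along the sequence:
P = 8/16 × 8/15 × 7/14 × 7/13 = 3136/43680 = 14/195.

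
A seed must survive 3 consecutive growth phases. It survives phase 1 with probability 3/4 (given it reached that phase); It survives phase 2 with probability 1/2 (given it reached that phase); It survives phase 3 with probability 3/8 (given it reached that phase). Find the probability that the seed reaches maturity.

The events are sequential, so multiply the conditional probabilities:
P = 3/4 × 1/2 × 3/8 = 9/64.

9/64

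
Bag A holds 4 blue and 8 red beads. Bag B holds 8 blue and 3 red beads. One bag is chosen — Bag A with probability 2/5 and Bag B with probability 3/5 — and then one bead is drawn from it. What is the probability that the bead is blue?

94/165

From Bag A: P(blue) = 4/12.
From Bag B: P(blue) = 8/11.
Total probability = (2/5)(4/12) + (3/5)(8/11) = 94/165.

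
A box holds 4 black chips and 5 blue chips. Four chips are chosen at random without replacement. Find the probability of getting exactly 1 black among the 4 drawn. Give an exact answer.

One ordering (black drawn first) has probability 4/9 × 5/8 × 4/7 × 3/6 = 240/3024 = 5/63.
There are C(4,1) = 4 such orderings, each equally likely, so P = 4 × 5/63 = 20/63.

20/63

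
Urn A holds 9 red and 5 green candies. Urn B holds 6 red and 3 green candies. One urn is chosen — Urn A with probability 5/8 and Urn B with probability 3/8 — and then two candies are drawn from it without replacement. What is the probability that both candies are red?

1175/2912

From Urn A: P(both red) = (9/14)(8/13) = 36/91.
From Urn B: P(both red) = (6/9)(5/8) = 5/12.
Total probability = (5/8)(36/91) + (3/8)(5/12) = 1175/2912.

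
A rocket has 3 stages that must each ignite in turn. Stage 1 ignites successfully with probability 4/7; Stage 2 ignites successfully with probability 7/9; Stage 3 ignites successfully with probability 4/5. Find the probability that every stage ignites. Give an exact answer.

Each stage is reached only if all earlier stages succeed, so
P = 4/7 × 7/9 × 4/5 = 112/315 = 16/45.

16/45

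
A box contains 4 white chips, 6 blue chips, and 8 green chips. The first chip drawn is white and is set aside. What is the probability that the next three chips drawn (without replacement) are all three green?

7/85

After the first draw, 8 of the remaining 17 chips are green.
P = 8/17 × 7/16 × 6/15 = 336/4080 = 7/85.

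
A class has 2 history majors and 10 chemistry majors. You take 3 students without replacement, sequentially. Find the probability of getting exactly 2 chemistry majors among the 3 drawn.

9/22

One ordering (chemistry majors drawn first) has probability 10/12 × 9/11 × 2/10 = 180/1320 = 3/22.
There are C(3,2) = 3 such orderings, each equally likely, so P = 3 × 3/22 = 9/22.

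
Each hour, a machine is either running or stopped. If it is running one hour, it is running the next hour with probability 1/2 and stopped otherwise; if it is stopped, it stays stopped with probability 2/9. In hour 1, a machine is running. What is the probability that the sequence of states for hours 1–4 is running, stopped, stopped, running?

Hour 1 is given. For each transition, use the conditional probability from the current state:
P(stopped | running) = 1/2; P(stopped | stopped) = 2/9; P(running | stopped) = 7/9.
P = 1/2 × 2/9 × 7/9 = 14/162 = 7/81.

7/81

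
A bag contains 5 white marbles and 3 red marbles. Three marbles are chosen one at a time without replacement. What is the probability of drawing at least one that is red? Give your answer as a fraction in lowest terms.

23/28

P(no red) = 5/8 × 4/7 × 3/6 = 60/336 = 5/28.
P(at least one) = 1 − 5/28 = 23/28.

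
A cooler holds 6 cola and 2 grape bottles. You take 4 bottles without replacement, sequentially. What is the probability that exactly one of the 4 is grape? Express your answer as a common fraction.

4/7

One ordering (grape drawn first) has probability 2/8 × 6/7 × 5/6 × 4/5 = 240/1680 = 1/7.
There are C(4,1) = 4 such orderings, each equally likely, so P = 4 × 1/7 = 4/7.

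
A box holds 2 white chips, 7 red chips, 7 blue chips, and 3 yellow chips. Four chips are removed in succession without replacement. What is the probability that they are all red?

35/3876

P(every draw is red) = 7/19 × 6/18 × 5/17 × 4/16 = 840/93024 = 35/3876.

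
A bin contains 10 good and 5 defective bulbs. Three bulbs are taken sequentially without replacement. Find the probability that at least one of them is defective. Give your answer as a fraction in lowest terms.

67/91

P(no defective) = 10/15 × 9/14 × 8/13 = 720/2730 = 24/91.
P(at least one) = 1 − 24/91 = 67/91.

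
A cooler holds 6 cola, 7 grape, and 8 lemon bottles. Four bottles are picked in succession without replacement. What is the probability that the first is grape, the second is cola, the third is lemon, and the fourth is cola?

2/171

Each draw changes the counts, so multiply the conditional probabilities along the sequence:
P = 7/21 × 6/20 × 8/19 × 5/18 = 1680/143640 = 2/171.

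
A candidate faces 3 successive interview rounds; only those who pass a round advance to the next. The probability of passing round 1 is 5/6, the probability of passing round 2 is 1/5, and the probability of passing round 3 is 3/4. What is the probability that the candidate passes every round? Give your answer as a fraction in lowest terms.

Each stage is reached only if all earlier stages succeed, so
P = 5/6 × 1/5 × 3/4 = 15/120 = 1/8.

1/8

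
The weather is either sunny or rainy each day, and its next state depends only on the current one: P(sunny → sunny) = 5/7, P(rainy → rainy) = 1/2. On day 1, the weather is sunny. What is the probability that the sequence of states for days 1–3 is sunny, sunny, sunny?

Day 1 is given. For each transition, use the conditional probability from the current state:
P(sunny | sunny) = 5/7; P(sunny | sunny) = 5/7.
P = 5/7 × 5/7 = 25/49.

25/49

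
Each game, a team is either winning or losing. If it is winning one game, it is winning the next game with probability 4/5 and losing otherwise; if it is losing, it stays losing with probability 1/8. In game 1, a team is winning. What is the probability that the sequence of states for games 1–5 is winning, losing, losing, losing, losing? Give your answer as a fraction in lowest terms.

1/2560

Game 1 is given. For each transition, use the conditional probability from the current state:
P(losing | winning) = 1/5; P(losing | losing) = 1/8; P(losing | losing) = 1/8; P(losing | losing) = 1/8.
P = 1/5 × 1/8 × 1/8 × 1/8 = 1/2560.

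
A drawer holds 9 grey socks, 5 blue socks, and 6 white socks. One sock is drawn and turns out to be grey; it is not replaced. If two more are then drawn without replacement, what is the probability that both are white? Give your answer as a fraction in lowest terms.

5/57

After the first draw, 6 of the remaining 19 socks are white.
P = 6/19 × 5/18 = 30/342 = 5/57.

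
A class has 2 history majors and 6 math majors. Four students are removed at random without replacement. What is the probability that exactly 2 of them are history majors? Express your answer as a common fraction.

3/14

One ordering (history majors drawn first) has probability 2/8 × 1/7 × 6/6 × 5/5 = 60/1680 = 1/28.
There are C(4,2) = 6 such orderings, each equally likely, so P = 6 × 1/28 = 3/14.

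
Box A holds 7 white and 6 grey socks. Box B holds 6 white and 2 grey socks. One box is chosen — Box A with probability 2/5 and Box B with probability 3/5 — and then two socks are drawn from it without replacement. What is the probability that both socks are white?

From Box A: P(both white) = (7/13)(6/12) = 7/26.
From Box B: P(both white) = (6/8)(5/7) = 15/28.
Total probability = (2/5)(7/26) + (3/5)(15/28) = 781/1820.

781/1820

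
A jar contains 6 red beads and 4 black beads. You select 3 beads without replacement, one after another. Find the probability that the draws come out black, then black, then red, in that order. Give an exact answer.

Each draw changes the counts, so multiply the conditional probabilities along the sequence:
P = 4/10 × 3/9 × 6/8 = 72/720 = 1/10.

1/10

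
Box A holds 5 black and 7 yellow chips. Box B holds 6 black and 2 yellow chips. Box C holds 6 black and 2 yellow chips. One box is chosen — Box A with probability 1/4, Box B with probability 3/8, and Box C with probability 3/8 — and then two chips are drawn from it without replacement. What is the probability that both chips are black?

1625/3696

From Box A: P(both black) = (5/12)(4/11) = 5/33.
From Box B: P(both black) = (6/8)(5/7) = 15/28.
From Box C: P(both black) = (6/8)(5/7) = 15/28.
Total probability = (1/4)(5/33) + (3/8)(15/28) + (3/8)(15/28) = 1625/3696.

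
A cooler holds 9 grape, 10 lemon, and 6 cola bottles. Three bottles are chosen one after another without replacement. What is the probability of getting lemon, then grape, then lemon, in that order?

Multiply the probability of each draw given the previous ones:
P = 10/25 × 9/24 × 9/23 = 810/13800 = 27/460.

27/460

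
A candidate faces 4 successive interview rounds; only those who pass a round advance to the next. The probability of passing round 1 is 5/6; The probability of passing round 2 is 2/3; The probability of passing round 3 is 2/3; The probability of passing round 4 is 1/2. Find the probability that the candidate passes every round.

The events are sequential, so multiply the conditional probabilities:
P = 5/6 × 2/3 × 2/3 × 1/2 = 20/108 = 5/27.

5/27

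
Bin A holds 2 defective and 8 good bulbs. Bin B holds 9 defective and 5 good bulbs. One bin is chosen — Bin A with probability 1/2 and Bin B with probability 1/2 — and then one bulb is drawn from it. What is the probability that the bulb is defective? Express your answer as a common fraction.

59/140

From Bin A: P(defective) = 2/10.
From Bin B: P(defective) = 9/14.
Total probability = (1/2)(2/10) + (1/2)(9/14) = 59/140.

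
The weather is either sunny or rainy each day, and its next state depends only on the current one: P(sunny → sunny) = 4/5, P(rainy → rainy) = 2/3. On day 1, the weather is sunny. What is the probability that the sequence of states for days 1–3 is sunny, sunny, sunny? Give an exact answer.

16/25

Day 1 is given. For each transition, use the conditional probability from the current state:
P(sunny | sunny) = 4/5; P(sunny | sunny) = 4/5.
P = 4/5 × 4/5 = 16/25.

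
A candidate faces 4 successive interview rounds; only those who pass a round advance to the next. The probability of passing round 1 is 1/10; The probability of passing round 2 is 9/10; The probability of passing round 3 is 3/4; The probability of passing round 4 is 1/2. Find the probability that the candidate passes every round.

Each stage is reached only if all earlier stages succeed, so
P = 1/10 × 9/10 × 3/4 × 1/2 = 27/800.

27/800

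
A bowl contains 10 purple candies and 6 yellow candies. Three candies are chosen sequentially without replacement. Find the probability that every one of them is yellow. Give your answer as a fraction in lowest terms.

1/28

P = 6/16 × 5/15 × 4/14 = 120/3360 = 1/28.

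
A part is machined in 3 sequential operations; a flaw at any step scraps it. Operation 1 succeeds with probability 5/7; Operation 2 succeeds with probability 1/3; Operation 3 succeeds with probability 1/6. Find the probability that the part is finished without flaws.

The events are sequential, so multiply the conditional probabilities:
P = 5/7 × 1/3 × 1/6 = 5/126.

5/126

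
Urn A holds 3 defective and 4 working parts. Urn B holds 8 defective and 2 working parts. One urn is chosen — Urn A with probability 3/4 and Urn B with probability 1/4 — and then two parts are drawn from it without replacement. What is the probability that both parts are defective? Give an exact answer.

From Urn A: P(both defective) = (3/7)(2/6) = 1/7.
From Urn B: P(both defective) = (8/10)(7/9) = 28/45.
Total probability = (3/4)(1/7) + (1/4)(28/45) = 331/1260.

331/1260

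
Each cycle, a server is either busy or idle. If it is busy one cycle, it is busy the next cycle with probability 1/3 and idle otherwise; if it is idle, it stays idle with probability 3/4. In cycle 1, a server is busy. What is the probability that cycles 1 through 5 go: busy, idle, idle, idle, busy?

3/32

Cycle 1 is given. For each transition, use the conditional probability from the current state:
P(idle | busy) = 2/3; P(idle | idle) = 3/4; P(idle | idle) = 3/4; P(busy | idle) = 1/4.
P = 2/3 × 3/4 × 3/4 × 1/4 = 18/192 = 3/32.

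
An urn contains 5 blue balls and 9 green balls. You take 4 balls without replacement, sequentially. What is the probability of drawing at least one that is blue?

P(no blue) = 9/14 × 8/13 × 7/12 × 6/11 = 3024/24024 = 18/143.
P(at least one) = 1 − 18/143 = 125/143.

125/143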